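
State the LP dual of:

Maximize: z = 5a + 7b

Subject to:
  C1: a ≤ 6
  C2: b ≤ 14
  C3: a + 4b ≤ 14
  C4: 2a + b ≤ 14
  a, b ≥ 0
Minimize: z = 6y1 + 14y2 + 14y3 + 14y4

Subject to:
  C1: -y1 - y3 - 2y4 ≤ -5
  C2: -y2 - 4y3 - y4 ≤ -7
  y1, y2, y3, y4 ≥ 0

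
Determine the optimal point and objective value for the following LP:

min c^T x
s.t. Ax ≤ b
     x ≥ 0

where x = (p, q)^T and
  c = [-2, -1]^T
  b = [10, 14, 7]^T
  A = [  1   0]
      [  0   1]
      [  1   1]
Each vertex is the intersection of two constraint boundaries that also satisfies all remaining constraints:
  p = 0 and q = 0 → (0, 0)
  p + q = 7 and q = 0 → (7, 0)
  p + q = 7 and p = 0 → (0, 7)

Evaluating z = -2p - q at each vertex:
  (0, 0): z = 0
  (7, 0): z = -14
  (0, 7): z = -7

The minimum is at (7, 0) with z = -14.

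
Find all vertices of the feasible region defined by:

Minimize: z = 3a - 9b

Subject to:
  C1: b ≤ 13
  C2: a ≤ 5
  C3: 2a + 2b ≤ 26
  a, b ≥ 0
Each vertex is the intersection of two constraint boundaries that also satisfies all remaining constraints:
  a = 0 and b = 0 → (0, 0)
  a = 5 and b = 0 → (5, 0)
  a = 5 and 2a + 2b = 26 → (5, 8)
  b = 13 and 2a + 2b = 26 → (0, 13)

Vertices: (0, 0), (5, 0), (5, 8), (0, 13)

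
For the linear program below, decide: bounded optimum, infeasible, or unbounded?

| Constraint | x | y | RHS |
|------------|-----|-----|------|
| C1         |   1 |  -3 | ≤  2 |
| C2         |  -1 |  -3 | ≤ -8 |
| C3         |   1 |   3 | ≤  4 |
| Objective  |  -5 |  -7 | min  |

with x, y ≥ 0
C3 requires x + 3y ≤ 4, while C2 (-x - 3y ≤ -8) is equivalent to x + 3y ≥ 8. Together they would need 8 ≤ x + 3y ≤ 4, which is impossible since 8 > 4. No point satisfies all constraints.

Infeasible: no point satisfies all constraints simultaneously.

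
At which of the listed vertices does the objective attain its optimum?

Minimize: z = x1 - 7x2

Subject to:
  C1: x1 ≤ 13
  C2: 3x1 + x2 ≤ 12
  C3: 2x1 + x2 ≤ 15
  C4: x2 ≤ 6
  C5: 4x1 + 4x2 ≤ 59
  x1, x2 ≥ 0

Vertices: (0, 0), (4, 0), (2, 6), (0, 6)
Evaluating z = x1 - 7x2 at each vertex:
  (0, 0): z = 0
  (4, 0): z = 4
  (2, 6): z = -40
  (0, 6): z = -42

The smallest value is z = -42, attained at (0, 6).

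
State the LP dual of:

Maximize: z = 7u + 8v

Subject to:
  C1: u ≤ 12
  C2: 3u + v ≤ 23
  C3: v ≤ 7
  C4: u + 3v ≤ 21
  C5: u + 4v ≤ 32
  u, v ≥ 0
Minimize: z = 12y1 + 23y2 + 7y3 + 21y4 + 32y5

Subject to:
  C1: -y1 - 3y2 - y4 - y5 ≤ -7
  C2: -y2 - y3 - 3y4 - 4y5 ≤ -8
  y1, y2, y3, y4, y5 ≥ 0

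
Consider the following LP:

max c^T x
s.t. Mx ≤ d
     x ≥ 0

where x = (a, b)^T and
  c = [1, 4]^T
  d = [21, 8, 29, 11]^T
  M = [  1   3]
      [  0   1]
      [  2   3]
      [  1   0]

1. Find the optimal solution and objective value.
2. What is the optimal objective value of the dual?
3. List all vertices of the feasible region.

1. a = 0, b = 7, z = 28
2. 28 (by strong duality, equal to the primal optimum)
3. (0, 0), (11, 0), (11, 2.333), (8, 4.333), (0, 7)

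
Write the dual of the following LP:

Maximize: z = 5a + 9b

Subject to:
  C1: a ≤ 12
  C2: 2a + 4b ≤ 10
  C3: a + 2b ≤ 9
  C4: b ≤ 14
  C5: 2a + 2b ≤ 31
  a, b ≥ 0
Minimize: z = 12y1 + 10y2 + 9y3 + 14y4 + 31y5

Subject to:
  C1: -y1 - 2y2 - y3 - 2y5 ≤ -5
  C2: -4y2 - 2y3 - y4 - 2y5 ≤ -9
  y1, y2, y3, y4, y5 ≥ 0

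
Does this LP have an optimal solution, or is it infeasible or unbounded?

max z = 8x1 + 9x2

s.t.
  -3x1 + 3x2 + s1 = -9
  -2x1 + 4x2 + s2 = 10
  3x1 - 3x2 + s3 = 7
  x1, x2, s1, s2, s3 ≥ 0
The row 3x1 - 3x2 + s3 = 7 with s3 ≥ 0 requires 3x1 - 3x2 ≤ 7, while the row -3x1 + 3x2 + s1 = -9 with s1 ≥ 0 is equivalent to 3x1 - 3x2 ≥ 9. Together they would need 9 ≤ 3x1 - 3x2 ≤ 7, which is impossible since 9 > 7. No point satisfies all constraints.

The feasible region is empty; the LP is infeasible.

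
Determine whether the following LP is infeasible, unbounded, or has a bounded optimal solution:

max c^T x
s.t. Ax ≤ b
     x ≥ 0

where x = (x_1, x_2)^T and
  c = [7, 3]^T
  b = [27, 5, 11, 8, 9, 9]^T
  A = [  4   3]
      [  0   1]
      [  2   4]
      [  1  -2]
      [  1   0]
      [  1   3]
The point (5.5, 0) satisfies every constraint, so the LP is feasible; the constraints give x_1 ≤ 9 and x_2 ≤ 5, which with x_1, x_2 ≥ 0 keep the feasible region inside a bounded box. A feasible, bounded LP attains a finite optimum at a vertex.

Evaluating z = 7x_1 + 3x_2 at each vertex:
  (0, 0): z = 0
  (5.5, 0): z = 38.5
  (0, 2.75): z = 8.25

Feasible with finite optimum z* = 38.5 at (5.5, 0).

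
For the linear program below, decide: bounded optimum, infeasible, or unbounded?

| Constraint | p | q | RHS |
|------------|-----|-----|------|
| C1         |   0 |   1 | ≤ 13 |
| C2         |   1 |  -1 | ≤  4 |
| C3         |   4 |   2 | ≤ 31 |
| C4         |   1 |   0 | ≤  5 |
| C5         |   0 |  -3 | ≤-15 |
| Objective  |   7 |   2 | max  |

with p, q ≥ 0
The point (5, 5.5) satisfies every constraint, so the LP is feasible; the constraints give p ≤ 5 and q ≤ 13, which with p, q ≥ 0 keep the feasible region inside a bounded box. A feasible, bounded LP attains a finite optimum at a vertex.

The LP has an optimal solution: (5, 5.5) with z = 46.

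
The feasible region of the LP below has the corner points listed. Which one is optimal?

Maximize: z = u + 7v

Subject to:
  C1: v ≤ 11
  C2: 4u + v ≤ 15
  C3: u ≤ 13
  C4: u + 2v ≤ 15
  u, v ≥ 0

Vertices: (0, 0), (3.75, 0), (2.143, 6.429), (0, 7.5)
Evaluating z = u + 7v at each vertex:
  (0, 0): z = 0
  (3.75, 0): z = 3.75
  (2.143, 6.429): z = 47.14
  (0, 7.5): z = 52.5

The largest value is z = 52.5, attained at (0, 7.5).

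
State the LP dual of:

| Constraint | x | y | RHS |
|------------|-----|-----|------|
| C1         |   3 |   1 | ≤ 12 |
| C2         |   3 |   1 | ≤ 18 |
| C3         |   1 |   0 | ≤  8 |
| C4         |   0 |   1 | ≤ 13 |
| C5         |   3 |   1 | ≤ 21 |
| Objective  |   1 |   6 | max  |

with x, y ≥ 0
Minimize: z = 12y1 + 18y2 + 8y3 + 13y4 + 21y5

Subject to:
  C1: -3y1 - 3y2 - y3 - 3y5 ≤ -1
  C2: -y1 - y2 - y4 - y5 ≤ -6
  y1, y2, y3, y4, y5 ≥ 0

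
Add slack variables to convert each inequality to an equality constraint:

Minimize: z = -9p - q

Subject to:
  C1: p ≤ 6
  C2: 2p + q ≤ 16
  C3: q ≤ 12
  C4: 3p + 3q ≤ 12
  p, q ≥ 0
min z = -9p - q

s.t.
  p + s1 = 6
  2p + q + s2 = 16
  q + s3 = 12
  3p + 3q + s4 = 12
  p, q, s1, s2, s3, s4 ≥ 0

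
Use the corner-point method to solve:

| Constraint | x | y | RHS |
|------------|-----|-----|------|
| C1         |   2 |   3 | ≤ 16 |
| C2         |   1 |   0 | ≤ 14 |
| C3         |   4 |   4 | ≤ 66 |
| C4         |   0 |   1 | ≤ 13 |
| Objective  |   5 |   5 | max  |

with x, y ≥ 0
x = 8, y = 0, z = 40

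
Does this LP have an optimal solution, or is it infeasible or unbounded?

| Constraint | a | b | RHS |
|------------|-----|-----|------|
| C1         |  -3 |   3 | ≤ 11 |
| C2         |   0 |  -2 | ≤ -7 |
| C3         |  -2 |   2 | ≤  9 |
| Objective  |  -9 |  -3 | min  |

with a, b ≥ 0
Feasible point: (1, 4) satisfies every constraint, so the LP is feasible.
Direction d = (1, 0): for each constraint row a, a·d ≤ 0 —
  (-3)(1) + (3)(0) = -3 ≤ 0
  (0)(1) + (-2)(0) = 0 ≤ 0
  (-2)(1) + (2)(0) = -2 ≤ 0
and d ≥ 0, so (1, 4) + t·d stays feasible for every t ≥ 0. Along this ray z = -9a - 3b changes by -9 per unit t, so z → −∞.

Unbounded: there is a feasible ray along which z → −∞.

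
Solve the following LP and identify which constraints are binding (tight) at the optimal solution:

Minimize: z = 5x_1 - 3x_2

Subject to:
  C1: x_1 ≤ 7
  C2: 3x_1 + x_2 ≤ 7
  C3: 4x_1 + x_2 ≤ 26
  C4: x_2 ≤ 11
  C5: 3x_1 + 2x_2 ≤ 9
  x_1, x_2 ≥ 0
Optimal: x_1 = 0, x_2 = 4.5
Binding: C5, x_1 ≥ 0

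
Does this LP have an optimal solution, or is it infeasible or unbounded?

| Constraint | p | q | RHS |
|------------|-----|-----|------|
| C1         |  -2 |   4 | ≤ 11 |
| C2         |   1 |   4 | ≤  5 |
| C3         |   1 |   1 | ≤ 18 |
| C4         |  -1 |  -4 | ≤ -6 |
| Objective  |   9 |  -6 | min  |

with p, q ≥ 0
C2 requires p + 4q ≤ 5, while C4 (-p - 4q ≤ -6) is equivalent to p + 4q ≥ 6. Together they would need 6 ≤ p + 4q ≤ 5, which is impossible since 6 > 5. No point satisfies all constraints.

Infeasible: no point satisfies all constraints simultaneously.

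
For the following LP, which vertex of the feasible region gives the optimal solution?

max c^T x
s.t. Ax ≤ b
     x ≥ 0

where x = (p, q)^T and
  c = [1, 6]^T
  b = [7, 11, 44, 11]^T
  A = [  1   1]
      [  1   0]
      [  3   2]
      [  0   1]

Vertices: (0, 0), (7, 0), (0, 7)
(0, 7) with z = 42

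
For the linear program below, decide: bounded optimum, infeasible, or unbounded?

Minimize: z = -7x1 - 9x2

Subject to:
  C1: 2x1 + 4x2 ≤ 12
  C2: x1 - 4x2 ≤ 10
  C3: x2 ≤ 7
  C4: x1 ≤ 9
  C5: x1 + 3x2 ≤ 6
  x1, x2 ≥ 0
The point (6, 0) satisfies every constraint, so the LP is feasible; the constraints give x1 ≤ 9 and x2 ≤ 7, which with x1, x2 ≥ 0 keep the feasible region inside a bounded box. A feasible, bounded LP attains a finite optimum at a vertex.

The LP has an optimal solution: (6, 0) with z = -42.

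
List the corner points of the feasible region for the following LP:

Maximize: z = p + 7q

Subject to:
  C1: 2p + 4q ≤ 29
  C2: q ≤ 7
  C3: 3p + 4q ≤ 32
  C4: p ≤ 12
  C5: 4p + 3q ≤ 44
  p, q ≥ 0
Each vertex is the intersection of two constraint boundaries that also satisfies all remaining constraints:
  p = 0 and q = 0 → (0, 0)
  3p + 4q = 32 and q = 0 → (10.67, 0)
  2p + 4q = 29 and 3p + 4q = 32 → (3, 5.75)
  2p + 4q = 29 and q = 7 → (0.5, 7)
  q = 7 and p = 0 → (0, 7)

Vertices: (0, 0), (10.67, 0), (3, 5.75), (0.5, 7), (0, 7)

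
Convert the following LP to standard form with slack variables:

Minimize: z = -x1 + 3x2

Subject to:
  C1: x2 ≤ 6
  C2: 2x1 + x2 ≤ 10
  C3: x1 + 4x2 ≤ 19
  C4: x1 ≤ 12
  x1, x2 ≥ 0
min z = -x1 + 3x2

s.t.
  x2 + s1 = 6
  2x1 + x2 + s2 = 10
  x1 + 4x2 + s3 = 19
  x1 + s4 = 12
  x1, x2, s1, s2, s3, s4 ≥ 0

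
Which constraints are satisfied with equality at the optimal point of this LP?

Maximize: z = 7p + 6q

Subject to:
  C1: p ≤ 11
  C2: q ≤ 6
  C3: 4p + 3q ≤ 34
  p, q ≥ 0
Optimal: p = 4, q = 6
Slack at optimum:
  C1: slack = 7
  C2: slack = 0 (binding)
  C3: slack = 0 (binding)
  p ≥ 0: p = 4
  q ≥ 0: q = 6
Binding constraints: C2, C3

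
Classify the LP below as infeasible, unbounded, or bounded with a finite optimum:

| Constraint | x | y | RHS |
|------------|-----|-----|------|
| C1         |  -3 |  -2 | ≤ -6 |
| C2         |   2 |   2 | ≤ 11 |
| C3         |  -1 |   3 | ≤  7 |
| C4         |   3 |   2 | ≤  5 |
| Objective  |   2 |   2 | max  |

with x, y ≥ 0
C4 requires 3x + 2y ≤ 5, while C1 (-3x - 2y ≤ -6) is equivalent to 3x + 2y ≥ 6. Together they would need 6 ≤ 3x + 2y ≤ 5, which is impossible since 6 > 5. No point satisfies all constraints.

The feasible region is empty; the LP is infeasible.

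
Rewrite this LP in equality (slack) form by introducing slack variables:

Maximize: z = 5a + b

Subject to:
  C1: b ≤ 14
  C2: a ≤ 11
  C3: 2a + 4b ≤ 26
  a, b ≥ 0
max z = 5a + b

s.t.
  b + s1 = 14
  a + s2 = 11
  2a + 4b + s3 = 26
  a, b, s1, s2, s3 ≥ 0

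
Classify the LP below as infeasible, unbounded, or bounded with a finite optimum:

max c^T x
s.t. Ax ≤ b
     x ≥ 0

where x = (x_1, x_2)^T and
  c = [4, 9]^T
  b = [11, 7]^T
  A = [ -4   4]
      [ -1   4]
Feasible point: (0, 0) satisfies every constraint, so the LP is feasible.
Direction d = (1, 0): for each constraint row a, a·d ≤ 0 —
  (-4)(1) + (4)(0) = -4 ≤ 0
  (-1)(1) + (4)(0) = -1 ≤ 0
and d ≥ 0, so (0, 0) + t·d stays feasible for every t ≥ 0. Along this ray z = 4x_1 + 9x_2 changes by 4 per unit t, so z → +∞.

The LP is unbounded; z can be made arbitrarily large.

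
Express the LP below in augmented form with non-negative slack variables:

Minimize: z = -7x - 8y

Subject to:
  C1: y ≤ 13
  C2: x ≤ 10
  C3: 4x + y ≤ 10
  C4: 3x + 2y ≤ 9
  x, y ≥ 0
min z = -7x - 8y

s.t.
  y + s1 = 13
  x + s2 = 10
  4x + y + s3 = 10
  3x + 2y + s4 = 9
  x, y, s1, s2, s3, s4 ≥ 0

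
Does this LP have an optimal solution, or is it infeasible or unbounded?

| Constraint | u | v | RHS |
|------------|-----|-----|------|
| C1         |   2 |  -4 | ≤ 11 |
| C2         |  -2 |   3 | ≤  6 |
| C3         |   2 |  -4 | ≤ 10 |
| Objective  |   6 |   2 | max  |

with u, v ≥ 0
Feasible point: (0, 0) satisfies every constraint, so the LP is feasible.
Direction d = (2, 1): for each constraint row a, a·d ≤ 0 —
  (2)(2) + (-4)(1) = 0 ≤ 0
  (-2)(2) + (3)(1) = -1 ≤ 0
  (2)(2) + (-4)(1) = 0 ≤ 0
and d ≥ 0, so (0, 0) + t·d stays feasible for every t ≥ 0. Along this ray z = 6u + 2v changes by 14 per unit t, so z → +∞.

Unbounded: there is a feasible ray along which z → +∞.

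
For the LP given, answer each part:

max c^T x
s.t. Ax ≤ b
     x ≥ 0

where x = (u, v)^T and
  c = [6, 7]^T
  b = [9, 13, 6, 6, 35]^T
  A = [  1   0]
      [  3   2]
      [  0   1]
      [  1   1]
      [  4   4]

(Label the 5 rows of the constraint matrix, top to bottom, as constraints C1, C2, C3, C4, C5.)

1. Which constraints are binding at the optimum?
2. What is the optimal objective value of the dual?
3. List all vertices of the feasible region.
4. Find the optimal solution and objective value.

1. C3, C4, u ≥ 0
2. 42 (by strong duality, equal to the primal optimum)
3. (0, 0), (4.333, 0), (1, 5), (0, 6)
4. u = 0, v = 6, z = 42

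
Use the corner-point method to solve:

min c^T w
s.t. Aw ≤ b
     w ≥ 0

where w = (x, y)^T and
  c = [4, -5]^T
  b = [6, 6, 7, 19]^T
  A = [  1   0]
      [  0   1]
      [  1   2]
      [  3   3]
Each vertex is the intersection of two constraint boundaries that also satisfies all remaining constraints:
  x = 0 and y = 0 → (0, 0)
  x = 6 and y = 0 → (6, 0)
  x = 6 and 3x + 3y = 19 → (6, 0.3333)
  x + 2y = 7 and 3x + 3y = 19 → (5.667, 0.6667)
  x + 2y = 7 and x = 0 → (0, 3.5)

Evaluating z = 4x - 5y at each vertex:
  (0, 0): z = 0
  (6, 0): z = 24
  (6, 0.3333): z = 22.33
  (5.667, 0.6667): z = 19.33
  (0, 3.5): z = -17.5

The minimum is at (0, 3.5) with z = -17.5.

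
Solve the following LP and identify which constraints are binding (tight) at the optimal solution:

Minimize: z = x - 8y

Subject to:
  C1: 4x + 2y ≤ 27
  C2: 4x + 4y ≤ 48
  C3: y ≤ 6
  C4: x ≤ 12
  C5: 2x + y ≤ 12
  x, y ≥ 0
Optimal: x = 0, y = 6
Slack at optimum:
  C1: slack = 15
  C2: slack = 24
  C3: slack = 0 (binding)
  C4: slack = 12
  C5: slack = 6
  x ≥ 0: x = 0 (binding)
  y ≥ 0: y = 6
Binding constraints: C3, x ≥ 0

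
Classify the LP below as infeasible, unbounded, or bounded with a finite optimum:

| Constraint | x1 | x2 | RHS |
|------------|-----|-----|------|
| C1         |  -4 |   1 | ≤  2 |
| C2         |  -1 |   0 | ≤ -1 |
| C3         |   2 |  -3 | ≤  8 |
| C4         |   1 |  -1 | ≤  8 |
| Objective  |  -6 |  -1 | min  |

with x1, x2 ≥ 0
Feasible point: (1, 0) satisfies every constraint, so the LP is feasible.
Direction d = (1, 1): for each constraint row a, a·d ≤ 0 —
  (-4)(1) + (1)(1) = -3 ≤ 0
  (-1)(1) + (0)(1) = -1 ≤ 0
  (2)(1) + (-3)(1) = -1 ≤ 0
  (1)(1) + (-1)(1) = 0 ≤ 0
and d ≥ 0, so (1, 0) + t·d stays feasible for every t ≥ 0. Along this ray z = -6x1 - x2 changes by -7 per unit t, so z → −∞.

Unbounded — the objective can decrease without bound over the feasible region.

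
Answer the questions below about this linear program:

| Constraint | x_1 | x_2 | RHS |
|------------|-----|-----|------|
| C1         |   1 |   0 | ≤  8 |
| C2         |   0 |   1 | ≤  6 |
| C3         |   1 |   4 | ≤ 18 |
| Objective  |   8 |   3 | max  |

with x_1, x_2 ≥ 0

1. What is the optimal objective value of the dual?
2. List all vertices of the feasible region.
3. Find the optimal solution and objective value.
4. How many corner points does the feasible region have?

1. 71.5 (by strong duality, equal to the primal optimum)
2. (0, 0), (8, 0), (8, 2.5), (0, 4.5)
3. x_1 = 8, x_2 = 2.5, z = 71.5
4. 4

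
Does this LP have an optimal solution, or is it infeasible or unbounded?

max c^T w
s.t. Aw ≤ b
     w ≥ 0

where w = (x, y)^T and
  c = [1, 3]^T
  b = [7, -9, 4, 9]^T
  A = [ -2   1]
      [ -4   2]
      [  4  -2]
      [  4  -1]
One constraint requires 4x - 2y ≤ 4, while the constraint -4x + 2y ≤ -9 is equivalent to 4x - 2y ≥ 9. Together they would need 9 ≤ 4x - 2y ≤ 4, which is impossible since 9 > 4. No point satisfies all constraints.

Infeasible: no point satisfies all constraints simultaneously.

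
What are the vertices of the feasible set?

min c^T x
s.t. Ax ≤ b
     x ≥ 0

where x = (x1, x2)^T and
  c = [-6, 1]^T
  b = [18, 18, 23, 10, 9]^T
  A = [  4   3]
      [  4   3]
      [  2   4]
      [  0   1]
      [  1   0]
Each vertex is the intersection of two constraint boundaries that also satisfies all remaining constraints:
  x1 = 0 and x2 = 0 → (0, 0)
  4x1 + 3x2 = 18 and x2 = 0 → (4.5, 0)
  4x1 + 3x2 = 18 and 2x1 + 4x2 = 23 → (0.3, 5.6)
  2x1 + 4x2 = 23 and x1 = 0 → (0, 5.75)

Vertices: (0, 0), (4.5, 0), (0.3, 5.6), (0, 5.75)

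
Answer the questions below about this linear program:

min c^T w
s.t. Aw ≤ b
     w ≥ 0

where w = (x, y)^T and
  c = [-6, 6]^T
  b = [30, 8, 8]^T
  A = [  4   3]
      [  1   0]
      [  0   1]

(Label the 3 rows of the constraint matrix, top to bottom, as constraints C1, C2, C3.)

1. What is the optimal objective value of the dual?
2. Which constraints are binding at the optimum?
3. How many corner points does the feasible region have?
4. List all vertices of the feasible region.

1. -45 (by strong duality, equal to the primal optimum)
2. C1, y ≥ 0
3. 4
4. (0, 0), (7.5, 0), (1.5, 8), (0, 8)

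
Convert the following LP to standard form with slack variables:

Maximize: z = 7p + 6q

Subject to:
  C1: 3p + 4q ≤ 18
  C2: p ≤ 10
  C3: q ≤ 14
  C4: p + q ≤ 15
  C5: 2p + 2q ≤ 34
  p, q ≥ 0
max z = 7p + 6q

s.t.
  3p + 4q + s1 = 18
  p + s2 = 10
  q + s3 = 14
  p + q + s4 = 15
  2p + 2q + s5 = 34
  p, q, s1, s2, s3, s4, s5 ≥ 0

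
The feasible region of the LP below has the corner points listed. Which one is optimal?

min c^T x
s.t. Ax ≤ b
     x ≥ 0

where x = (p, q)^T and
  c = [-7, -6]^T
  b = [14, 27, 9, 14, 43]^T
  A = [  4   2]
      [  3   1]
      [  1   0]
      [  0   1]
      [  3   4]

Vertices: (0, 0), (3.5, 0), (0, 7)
Evaluating z = -7p - 6q at each vertex:
  (0, 0): z = 0
  (3.5, 0): z = -24.5
  (0, 7): z = -42

The smallest value is z = -42, attained at (0, 7).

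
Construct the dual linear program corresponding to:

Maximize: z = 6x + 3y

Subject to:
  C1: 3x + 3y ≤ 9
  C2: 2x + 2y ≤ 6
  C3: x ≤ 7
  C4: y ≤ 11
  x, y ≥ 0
Minimize: z = 9y1 + 6y2 + 7y3 + 11y4

Subject to:
  C1: -3y1 - 2y2 - y3 ≤ -6
  C2: -3y1 - 2y2 - y4 ≤ -3
  y1, y2, y3, y4 ≥ 0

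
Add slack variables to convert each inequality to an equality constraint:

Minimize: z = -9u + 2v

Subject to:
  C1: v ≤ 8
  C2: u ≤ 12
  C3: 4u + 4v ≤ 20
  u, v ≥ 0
min z = -9u + 2v

s.t.
  v + s1 = 8
  u + s2 = 12
  4u + 4v + s3 = 20
  u, v, s1, s2, s3 ≥ 0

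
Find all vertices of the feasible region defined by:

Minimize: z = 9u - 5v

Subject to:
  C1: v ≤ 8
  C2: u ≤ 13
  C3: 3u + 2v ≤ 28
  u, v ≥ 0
Each vertex is the intersection of two constraint boundaries that also satisfies all remaining constraints:
  u = 0 and v = 0 → (0, 0)
  3u + 2v = 28 and v = 0 → (9.333, 0)
  v = 8 and 3u + 2v = 28 → (4, 8)
  v = 8 and u = 0 → (0, 8)

Vertices: (0, 0), (9.333, 0), (4, 8), (0, 8)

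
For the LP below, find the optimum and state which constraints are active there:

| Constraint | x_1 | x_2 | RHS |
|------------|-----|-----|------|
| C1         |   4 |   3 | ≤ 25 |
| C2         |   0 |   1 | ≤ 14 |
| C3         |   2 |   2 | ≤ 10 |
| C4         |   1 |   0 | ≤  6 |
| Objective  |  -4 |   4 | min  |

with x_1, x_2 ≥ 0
Optimal: x_1 = 5, x_2 = 0
Binding: C3, x_2 ≥ 0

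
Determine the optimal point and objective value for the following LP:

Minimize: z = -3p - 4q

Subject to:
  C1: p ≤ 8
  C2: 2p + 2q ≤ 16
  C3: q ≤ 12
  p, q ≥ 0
p = 0, q = 8, z = -32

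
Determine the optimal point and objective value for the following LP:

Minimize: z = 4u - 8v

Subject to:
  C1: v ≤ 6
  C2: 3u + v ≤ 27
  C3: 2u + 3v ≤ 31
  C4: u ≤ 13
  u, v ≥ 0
u = 0, v = 6, z = -48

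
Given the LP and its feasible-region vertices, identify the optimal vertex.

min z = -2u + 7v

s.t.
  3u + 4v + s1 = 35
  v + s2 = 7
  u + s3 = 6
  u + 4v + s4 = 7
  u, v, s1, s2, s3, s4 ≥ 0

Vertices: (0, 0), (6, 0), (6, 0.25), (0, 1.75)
Evaluating z = -2u + 7v at each vertex:
  (0, 0): z = 0
  (6, 0): z = -12
  (6, 0.25): z = -10.25
  (0, 1.75): z = 12.25

The smallest value is z = -12, attained at (6, 0).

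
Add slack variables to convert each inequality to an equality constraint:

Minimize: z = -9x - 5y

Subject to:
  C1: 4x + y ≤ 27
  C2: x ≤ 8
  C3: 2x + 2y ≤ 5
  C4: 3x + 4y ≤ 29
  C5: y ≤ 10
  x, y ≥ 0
min z = -9x - 5y

s.t.
  4x + y + s1 = 27
  x + s2 = 8
  2x + 2y + s3 = 5
  3x + 4y + s4 = 29
  y + s5 = 10
  x, y, s1, s2, s3, s4, s5 ≥ 0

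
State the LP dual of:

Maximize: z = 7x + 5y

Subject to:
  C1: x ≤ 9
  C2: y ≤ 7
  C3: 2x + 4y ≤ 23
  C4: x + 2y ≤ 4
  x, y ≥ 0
Minimize: z = 9y1 + 7y2 + 23y3 + 4y4

Subject to:
  C1: -y1 - 2y3 - y4 ≤ -7
  C2: -y2 - 4y3 - 2y4 ≤ -5
  y1, y2, y3, y4 ≥ 0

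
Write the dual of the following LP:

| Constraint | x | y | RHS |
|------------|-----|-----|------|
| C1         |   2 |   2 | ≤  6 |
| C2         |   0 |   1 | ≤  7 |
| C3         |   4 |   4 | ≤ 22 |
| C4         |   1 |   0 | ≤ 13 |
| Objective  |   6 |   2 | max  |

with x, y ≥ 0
Minimize: z = 6y1 + 7y2 + 22y3 + 13y4

Subject to:
  C1: -2y1 - 4y3 - y4 ≤ -6
  C2: -2y1 - y2 - 4y3 ≤ -2
  y1, y2, y3, y4 ≥ 0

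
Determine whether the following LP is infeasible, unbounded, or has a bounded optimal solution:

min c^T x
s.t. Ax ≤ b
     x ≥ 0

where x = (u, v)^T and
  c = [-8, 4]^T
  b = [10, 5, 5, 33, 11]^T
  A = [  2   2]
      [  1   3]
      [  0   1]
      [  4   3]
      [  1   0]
The point (5, 0) satisfies every constraint, so the LP is feasible; the constraints give u ≤ 11 and v ≤ 5, which with u, v ≥ 0 keep the feasible region inside a bounded box. A feasible, bounded LP attains a finite optimum at a vertex.

Bounded optimum: z* = -40 at (5, 0).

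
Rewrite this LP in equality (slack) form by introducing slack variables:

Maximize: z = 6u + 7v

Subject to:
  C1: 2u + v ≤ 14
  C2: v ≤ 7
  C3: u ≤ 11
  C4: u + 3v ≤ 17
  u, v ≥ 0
max z = 6u + 7v

s.t.
  2u + v + s1 = 14
  v + s2 = 7
  u + s3 = 11
  u + 3v + s4 = 17
  u, v, s1, s2, s3, s4 ≥ 0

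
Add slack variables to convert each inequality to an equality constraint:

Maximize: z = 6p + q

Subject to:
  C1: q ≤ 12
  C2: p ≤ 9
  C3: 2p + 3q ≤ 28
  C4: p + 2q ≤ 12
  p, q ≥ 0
max z = 6p + q

s.t.
  q + s1 = 12
  p + s2 = 9
  2p + 3q + s3 = 28
  p + 2q + s4 = 12
  p, q, s1, s2, s3, s4 ≥ 0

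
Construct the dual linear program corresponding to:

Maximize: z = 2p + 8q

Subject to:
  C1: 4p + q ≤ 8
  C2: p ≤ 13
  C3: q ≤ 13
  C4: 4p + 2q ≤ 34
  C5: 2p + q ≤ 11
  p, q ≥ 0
Minimize: z = 8y1 + 13y2 + 13y3 + 34y4 + 11y5

Subject to:
  C1: -4y1 - y2 - 4y4 - 2y5 ≤ -2
  C2: -y1 - y3 - 2y4 - y5 ≤ -8
  y1, y2, y3, y4, y5 ≥ 0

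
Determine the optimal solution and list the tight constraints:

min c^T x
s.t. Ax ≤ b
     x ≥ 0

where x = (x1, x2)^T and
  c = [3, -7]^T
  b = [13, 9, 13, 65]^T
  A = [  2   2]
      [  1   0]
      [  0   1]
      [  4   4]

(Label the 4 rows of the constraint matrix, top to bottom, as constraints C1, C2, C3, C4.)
Optimal: x1 = 0, x2 = 6.5
Slack at optimum:
  C1: slack = 0 (binding)
  C2: slack = 9
  C3: slack = 6.5
  C4: slack = 39
  x1 ≥ 0: x1 = 0 (binding)
  x2 ≥ 0: x2 = 6.5
Binding constraints: C1, x1 ≥ 0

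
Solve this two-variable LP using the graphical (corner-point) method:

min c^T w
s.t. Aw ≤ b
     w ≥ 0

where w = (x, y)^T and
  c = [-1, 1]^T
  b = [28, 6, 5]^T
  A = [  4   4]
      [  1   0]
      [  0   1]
Each vertex is the intersection of two constraint boundaries that also satisfies all remaining constraints:
  x = 0 and y = 0 → (0, 0)
  x = 6 and y = 0 → (6, 0)
  4x + 4y = 28 and x = 6 → (6, 1)
  4x + 4y = 28 and y = 5 → (2, 5)
  y = 5 and x = 0 → (0, 5)

Evaluating z = -x + y at each vertex:
  (0, 0): z = 0
  (6, 0): z = -6
  (6, 1): z = -5
  (2, 5): z = 3
  (0, 5): z = 5

The minimum is at (6, 0) with z = -6.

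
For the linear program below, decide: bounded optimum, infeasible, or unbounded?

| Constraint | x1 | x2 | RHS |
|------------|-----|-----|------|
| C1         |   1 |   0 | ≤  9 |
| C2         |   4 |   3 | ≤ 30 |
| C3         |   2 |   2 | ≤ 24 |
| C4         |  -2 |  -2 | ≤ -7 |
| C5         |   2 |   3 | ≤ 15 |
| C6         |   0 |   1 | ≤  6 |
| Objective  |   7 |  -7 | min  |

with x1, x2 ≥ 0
The point (0, 5) satisfies every constraint, so the LP is feasible; the constraints give x1 ≤ 9 and x2 ≤ 6, which with x1, x2 ≥ 0 keep the feasible region inside a bounded box. A feasible, bounded LP attains a finite optimum at a vertex.

The LP has an optimal solution: (0, 5) with z = -35.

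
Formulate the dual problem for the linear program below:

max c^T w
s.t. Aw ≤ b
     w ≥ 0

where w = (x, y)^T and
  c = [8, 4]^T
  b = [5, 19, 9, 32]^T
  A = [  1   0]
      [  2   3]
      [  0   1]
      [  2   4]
Minimize: z = 5y1 + 19y2 + 9y3 + 32y4

Subject to:
  C1: -y1 - 2y2 - 2y4 ≤ -8
  C2: -3y2 - y3 - 4y4 ≤ -4
  y1, y2, y3, y4 ≥ 0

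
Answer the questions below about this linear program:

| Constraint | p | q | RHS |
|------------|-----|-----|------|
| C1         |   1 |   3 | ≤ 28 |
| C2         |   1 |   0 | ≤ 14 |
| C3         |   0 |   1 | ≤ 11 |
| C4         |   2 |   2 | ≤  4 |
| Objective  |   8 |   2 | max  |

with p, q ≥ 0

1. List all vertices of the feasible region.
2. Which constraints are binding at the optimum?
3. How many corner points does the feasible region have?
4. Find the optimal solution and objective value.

1. (0, 0), (2, 0), (0, 2)
2. C4, q ≥ 0
3. 3
4. p = 2, q = 0, z = 16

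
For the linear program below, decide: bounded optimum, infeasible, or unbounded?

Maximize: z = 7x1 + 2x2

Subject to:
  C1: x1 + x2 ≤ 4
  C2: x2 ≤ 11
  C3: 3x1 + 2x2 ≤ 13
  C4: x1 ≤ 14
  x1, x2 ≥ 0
The point (4, 0) satisfies every constraint, so the LP is feasible; the constraints give x1 ≤ 14 and x2 ≤ 11, which with x1, x2 ≥ 0 keep the feasible region inside a bounded box. A feasible, bounded LP attains a finite optimum at a vertex.

Evaluating z = 7x1 + 2x2 at each vertex:
  (0, 0): z = 0
  (4, 0): z = 28
  (0, 4): z = 8

Feasible with finite optimum z* = 28 at (4, 0).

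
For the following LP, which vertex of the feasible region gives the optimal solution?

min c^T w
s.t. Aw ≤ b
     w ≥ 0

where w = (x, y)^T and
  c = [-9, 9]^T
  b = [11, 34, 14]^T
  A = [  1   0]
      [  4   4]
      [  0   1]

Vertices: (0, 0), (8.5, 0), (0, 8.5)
(8.5, 0) with z = -76.5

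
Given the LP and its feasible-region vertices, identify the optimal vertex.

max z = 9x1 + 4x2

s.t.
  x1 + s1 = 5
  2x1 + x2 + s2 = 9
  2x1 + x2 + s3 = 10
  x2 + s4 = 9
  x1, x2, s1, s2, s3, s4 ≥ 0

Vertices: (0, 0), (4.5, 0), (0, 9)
Evaluating z = 9x1 + 4x2 at each vertex:
  (0, 0): z = 0
  (4.5, 0): z = 40.5
  (0, 9): z = 36

The largest value is z = 40.5, attained at (4.5, 0).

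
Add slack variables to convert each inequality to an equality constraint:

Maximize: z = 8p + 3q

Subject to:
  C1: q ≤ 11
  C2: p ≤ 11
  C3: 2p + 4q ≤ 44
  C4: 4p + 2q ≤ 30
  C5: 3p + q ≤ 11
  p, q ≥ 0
max z = 8p + 3q

s.t.
  q + s1 = 11
  p + s2 = 11
  2p + 4q + s3 = 44
  4p + 2q + s4 = 30
  3p + q + s5 = 11
  p, q, s1, s2, s3, s4, s5 ≥ 0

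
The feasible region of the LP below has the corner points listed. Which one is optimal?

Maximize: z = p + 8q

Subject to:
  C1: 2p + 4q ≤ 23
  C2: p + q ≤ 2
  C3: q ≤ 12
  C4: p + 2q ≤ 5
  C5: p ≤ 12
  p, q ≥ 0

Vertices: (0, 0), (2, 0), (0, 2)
(0, 2) with z = 16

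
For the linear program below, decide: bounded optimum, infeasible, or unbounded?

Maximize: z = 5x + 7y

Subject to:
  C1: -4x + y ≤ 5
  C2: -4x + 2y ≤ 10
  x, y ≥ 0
Feasible point: (0, 0) satisfies every constraint, so the LP is feasible.
Direction d = (1, 0): for each constraint row a, a·d ≤ 0 —
  (-4)(1) + (1)(0) = -4 ≤ 0
  (-4)(1) + (2)(0) = -4 ≤ 0
and d ≥ 0, so (0, 0) + t·d stays feasible for every t ≥ 0. Along this ray z = 5x + 7y changes by 5 per unit t, so z → +∞.

Unbounded: there is a feasible ray along which z → +∞.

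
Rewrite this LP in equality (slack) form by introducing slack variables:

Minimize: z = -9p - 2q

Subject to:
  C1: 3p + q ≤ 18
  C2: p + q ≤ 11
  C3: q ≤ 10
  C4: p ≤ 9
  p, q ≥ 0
min z = -9p - 2q

s.t.
  3p + q + s1 = 18
  p + q + s2 = 11
  q + s3 = 10
  p + s4 = 9
  p, q, s1, s2, s3, s4 ≥ 0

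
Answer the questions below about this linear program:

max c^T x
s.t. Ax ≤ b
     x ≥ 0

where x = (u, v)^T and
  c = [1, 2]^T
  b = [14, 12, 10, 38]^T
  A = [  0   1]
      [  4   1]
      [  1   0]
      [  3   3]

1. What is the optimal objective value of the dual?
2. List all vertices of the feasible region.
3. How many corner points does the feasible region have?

1. 24 (by strong duality, equal to the primal optimum)
2. (0, 0), (3, 0), (0, 12)
3. 3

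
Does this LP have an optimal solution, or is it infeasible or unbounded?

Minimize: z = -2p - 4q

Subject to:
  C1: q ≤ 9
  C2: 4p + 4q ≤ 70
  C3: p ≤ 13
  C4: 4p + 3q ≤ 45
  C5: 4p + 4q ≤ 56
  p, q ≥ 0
The point (4.5, 9) satisfies every constraint, so the LP is feasible; the constraints give p ≤ 13 and q ≤ 9, which with p, q ≥ 0 keep the feasible region inside a bounded box. A feasible, bounded LP attains a finite optimum at a vertex.

Evaluating z = -2p - 4q at each vertex:
  (0, 0): z = 0
  (11.25, 0): z = -22.5
  (4.5, 9): z = -45
  (0, 9): z = -36

Feasible with finite optimum z* = -45 at (4.5, 9).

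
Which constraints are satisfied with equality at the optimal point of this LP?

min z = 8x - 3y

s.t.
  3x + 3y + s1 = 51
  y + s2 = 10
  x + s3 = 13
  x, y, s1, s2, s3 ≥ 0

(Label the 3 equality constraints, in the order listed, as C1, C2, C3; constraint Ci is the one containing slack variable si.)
Optimal: x = 0, y = 10
Binding: C2, x ≥ 0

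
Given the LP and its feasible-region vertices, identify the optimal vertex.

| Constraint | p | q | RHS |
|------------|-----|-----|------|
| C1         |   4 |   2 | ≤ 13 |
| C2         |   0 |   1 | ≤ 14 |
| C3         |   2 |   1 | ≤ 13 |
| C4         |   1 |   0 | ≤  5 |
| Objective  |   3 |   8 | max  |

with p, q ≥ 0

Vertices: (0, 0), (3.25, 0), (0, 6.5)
Evaluating z = 3p + 8q at each vertex:
  (0, 0): z = 0
  (3.25, 0): z = 9.75
  (0, 6.5): z = 52

The largest value is z = 52, attained at (0, 6.5).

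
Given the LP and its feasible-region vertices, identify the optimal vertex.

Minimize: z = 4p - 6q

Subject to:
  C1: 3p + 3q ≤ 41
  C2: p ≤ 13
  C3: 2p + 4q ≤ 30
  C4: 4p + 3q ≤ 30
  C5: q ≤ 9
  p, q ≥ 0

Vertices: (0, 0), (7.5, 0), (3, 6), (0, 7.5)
(0, 7.5) with z = -45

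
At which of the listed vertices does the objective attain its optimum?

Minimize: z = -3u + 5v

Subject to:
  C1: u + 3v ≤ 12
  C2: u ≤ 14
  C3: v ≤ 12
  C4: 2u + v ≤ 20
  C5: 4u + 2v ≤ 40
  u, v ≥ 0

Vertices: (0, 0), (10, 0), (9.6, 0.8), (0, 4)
Evaluating z = -3u + 5v at each vertex:
  (0, 0): z = 0
  (10, 0): z = -30
  (9.6, 0.8): z = -24.8
  (0, 4): z = 20

The smallest value is z = -30, attained at (10, 0).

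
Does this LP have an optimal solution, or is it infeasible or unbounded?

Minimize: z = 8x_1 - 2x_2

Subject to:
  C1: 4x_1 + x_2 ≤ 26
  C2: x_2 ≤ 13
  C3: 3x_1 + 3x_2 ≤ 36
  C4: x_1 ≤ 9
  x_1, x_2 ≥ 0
The point (0, 12) satisfies every constraint, so the LP is feasible; the constraints give x_1 ≤ 9 and x_2 ≤ 13, which with x_1, x_2 ≥ 0 keep the feasible region inside a bounded box. A feasible, bounded LP attains a finite optimum at a vertex.

The LP has an optimal solution: (0, 12) with z = -24.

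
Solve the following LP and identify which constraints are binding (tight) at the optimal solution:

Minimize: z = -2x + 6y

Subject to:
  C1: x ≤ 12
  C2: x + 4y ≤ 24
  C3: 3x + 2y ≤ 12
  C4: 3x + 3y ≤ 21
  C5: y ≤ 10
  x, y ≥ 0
Optimal: x = 4, y = 0
Binding: C3, y ≥ 0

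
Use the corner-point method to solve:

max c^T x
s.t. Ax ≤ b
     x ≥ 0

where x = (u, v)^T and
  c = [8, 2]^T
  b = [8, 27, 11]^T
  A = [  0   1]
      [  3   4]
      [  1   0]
u = 9, v = 0, z = 72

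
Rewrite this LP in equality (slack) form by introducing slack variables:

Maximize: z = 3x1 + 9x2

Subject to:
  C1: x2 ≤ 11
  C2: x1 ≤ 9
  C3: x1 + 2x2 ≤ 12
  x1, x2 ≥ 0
max z = 3x1 + 9x2

s.t.
  x2 + s1 = 11
  x1 + s2 = 9
  x1 + 2x2 + s3 = 12
  x1, x2, s1, s2, s3 ≥ 0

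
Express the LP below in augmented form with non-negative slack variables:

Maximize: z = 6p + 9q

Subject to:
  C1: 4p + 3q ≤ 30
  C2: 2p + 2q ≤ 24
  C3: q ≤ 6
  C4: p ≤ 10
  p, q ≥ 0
max z = 6p + 9q

s.t.
  4p + 3q + s1 = 30
  2p + 2q + s2 = 24
  q + s3 = 6
  p + s4 = 10
  p, q, s1, s2, s3, s4 ≥ 0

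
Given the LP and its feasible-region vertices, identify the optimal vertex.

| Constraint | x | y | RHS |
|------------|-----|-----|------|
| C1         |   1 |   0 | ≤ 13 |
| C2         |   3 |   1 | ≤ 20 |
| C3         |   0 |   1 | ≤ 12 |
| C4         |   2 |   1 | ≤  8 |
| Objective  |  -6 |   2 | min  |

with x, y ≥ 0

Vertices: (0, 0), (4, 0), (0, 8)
Evaluating z = -6x + 2y at each vertex:
  (0, 0): z = 0
  (4, 0): z = -24
  (0, 8): z = 16

The smallest value is z = -24, attained at (4, 0).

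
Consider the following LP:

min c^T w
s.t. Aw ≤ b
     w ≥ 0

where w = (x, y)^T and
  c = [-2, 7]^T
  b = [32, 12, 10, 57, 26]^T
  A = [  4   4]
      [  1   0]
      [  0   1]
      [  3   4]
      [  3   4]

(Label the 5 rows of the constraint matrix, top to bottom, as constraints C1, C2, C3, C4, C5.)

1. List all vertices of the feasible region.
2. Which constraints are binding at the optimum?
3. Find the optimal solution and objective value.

1. (0, 0), (8, 0), (6, 2), (0, 6.5)
2. C1, y ≥ 0
3. x = 8, y = 0, z = -16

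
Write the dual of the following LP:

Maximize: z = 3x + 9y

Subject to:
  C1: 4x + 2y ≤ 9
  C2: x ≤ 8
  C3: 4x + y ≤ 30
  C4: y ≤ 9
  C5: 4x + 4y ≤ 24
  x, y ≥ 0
Minimize: z = 9y1 + 8y2 + 30y3 + 9y4 + 24y5

Subject to:
  C1: -4y1 - y2 - 4y3 - 4y5 ≤ -3
  C2: -2y1 - y3 - y4 - 4y5 ≤ -9
  y1, y2, y3, y4, y5 ≥ 0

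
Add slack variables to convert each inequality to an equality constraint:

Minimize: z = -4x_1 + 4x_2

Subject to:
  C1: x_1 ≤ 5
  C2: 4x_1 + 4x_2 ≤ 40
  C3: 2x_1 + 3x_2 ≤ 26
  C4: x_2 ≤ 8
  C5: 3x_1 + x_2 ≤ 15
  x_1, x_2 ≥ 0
min z = -4x_1 + 4x_2

s.t.
  x_1 + s1 = 5
  4x_1 + 4x_2 + s2 = 40
  2x_1 + 3x_2 + s3 = 26
  x_2 + s4 = 8
  3x_1 + x_2 + s5 = 15
  x_1, x_2, s1, s2, s3, s4, s5 ≥ 0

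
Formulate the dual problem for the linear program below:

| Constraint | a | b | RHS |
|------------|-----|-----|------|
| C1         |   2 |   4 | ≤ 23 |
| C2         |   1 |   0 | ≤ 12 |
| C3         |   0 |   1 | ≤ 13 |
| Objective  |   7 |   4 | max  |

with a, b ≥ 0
Minimize: z = 23y1 + 12y2 + 13y3

Subject to:
  C1: -2y1 - y2 ≤ -7
  C2: -4y1 - y3 ≤ -4
  y1, y2, y3 ≥ 0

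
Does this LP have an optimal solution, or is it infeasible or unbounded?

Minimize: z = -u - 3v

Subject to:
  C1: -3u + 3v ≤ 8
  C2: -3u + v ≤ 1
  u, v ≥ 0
Feasible point: (0, 0) satisfies every constraint, so the LP is feasible.
Direction d = (1, 0): for each constraint row a, a·d ≤ 0 —
  (-3)(1) + (3)(0) = -3 ≤ 0
  (-3)(1) + (1)(0) = -3 ≤ 0
and d ≥ 0, so (0, 0) + t·d stays feasible for every t ≥ 0. Along this ray z = -u - 3v changes by -1 per unit t, so z → −∞.

Unbounded: there is a feasible ray along which z → −∞.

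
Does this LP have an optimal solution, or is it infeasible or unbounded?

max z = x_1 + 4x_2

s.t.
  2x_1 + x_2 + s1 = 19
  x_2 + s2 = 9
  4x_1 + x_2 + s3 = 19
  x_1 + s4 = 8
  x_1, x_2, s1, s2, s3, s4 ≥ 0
The point (2.5, 9) satisfies every constraint, so the LP is feasible; the constraints give x_1 ≤ 8 and x_2 ≤ 9, which with x_1, x_2 ≥ 0 keep the feasible region inside a bounded box. A feasible, bounded LP attains a finite optimum at a vertex.

Evaluating z = x_1 + 4x_2 at each vertex:
  (0, 0): z = 0
  (4.75, 0): z = 4.75
  (2.5, 9): z = 38.5
  (0, 9): z = 36

Bounded optimum: z* = 38.5 at (2.5, 9).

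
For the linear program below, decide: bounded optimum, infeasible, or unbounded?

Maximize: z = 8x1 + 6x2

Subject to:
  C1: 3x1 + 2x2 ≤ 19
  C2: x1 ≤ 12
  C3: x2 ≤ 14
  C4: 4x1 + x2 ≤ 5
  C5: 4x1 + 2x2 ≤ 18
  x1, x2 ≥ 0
The point (0, 5) satisfies every constraint, so the LP is feasible; the constraints give x1 ≤ 12 and x2 ≤ 14, which with x1, x2 ≥ 0 keep the feasible region inside a bounded box. A feasible, bounded LP attains a finite optimum at a vertex.

The LP has an optimal solution: (0, 5) with z = 30.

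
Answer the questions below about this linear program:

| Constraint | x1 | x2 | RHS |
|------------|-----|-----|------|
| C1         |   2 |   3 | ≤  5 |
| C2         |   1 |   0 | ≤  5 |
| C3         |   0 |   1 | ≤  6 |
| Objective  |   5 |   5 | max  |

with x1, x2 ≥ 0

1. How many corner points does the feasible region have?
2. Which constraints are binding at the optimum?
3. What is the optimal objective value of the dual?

1. 3
2. C1, x2 ≥ 0
3. 12.5 (by strong duality, equal to the primal optimum)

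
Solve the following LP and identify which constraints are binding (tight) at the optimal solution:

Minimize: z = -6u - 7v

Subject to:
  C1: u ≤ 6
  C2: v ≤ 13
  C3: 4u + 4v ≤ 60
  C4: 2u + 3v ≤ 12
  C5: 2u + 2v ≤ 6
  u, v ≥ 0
Optimal: u = 0, v = 3
Slack at optimum:
  C1: slack = 6
  C2: slack = 10
  C3: slack = 48
  C4: slack = 3
  C5: slack = 0 (binding)
  u ≥ 0: u = 0 (binding)
  v ≥ 0: v = 3
Binding constraints: C5, u ≥ 0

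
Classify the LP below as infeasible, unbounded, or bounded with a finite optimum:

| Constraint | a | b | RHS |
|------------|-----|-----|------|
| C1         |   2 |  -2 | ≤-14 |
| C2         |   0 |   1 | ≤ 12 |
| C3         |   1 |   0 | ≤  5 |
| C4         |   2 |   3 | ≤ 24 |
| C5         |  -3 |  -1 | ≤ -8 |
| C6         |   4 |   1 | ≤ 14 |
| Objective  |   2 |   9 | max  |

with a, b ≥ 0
The point (0, 8) satisfies every constraint, so the LP is feasible; the constraints give a ≤ 5 and b ≤ 12, which with a, b ≥ 0 keep the feasible region inside a bounded box. A feasible, bounded LP attains a finite optimum at a vertex.

Evaluating z = 2a + 9b at each vertex:
  (0.25, 7.25): z = 65.75
  (0.6, 7.6): z = 69.6
  (0, 8): z = 72

Feasible with finite optimum z* = 72 at (0, 8).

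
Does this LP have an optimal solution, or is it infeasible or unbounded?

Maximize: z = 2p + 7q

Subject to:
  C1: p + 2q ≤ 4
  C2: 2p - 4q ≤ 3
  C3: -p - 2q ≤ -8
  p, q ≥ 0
C1 requires p + 2q ≤ 4, while C3 (-p - 2q ≤ -8) is equivalent to p + 2q ≥ 8. Together they would need 8 ≤ p + 2q ≤ 4, which is impossible since 8 > 4. No point satisfies all constraints.

The feasible region is empty; the LP is infeasible.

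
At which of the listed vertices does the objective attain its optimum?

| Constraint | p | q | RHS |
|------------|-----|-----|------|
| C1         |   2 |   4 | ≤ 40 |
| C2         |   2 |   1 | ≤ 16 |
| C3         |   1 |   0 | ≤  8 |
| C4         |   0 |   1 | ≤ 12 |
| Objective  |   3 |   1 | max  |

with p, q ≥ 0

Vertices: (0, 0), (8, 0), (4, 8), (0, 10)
Evaluating z = 3p + q at each vertex:
  (0, 0): z = 0
  (8, 0): z = 24
  (4, 8): z = 20
  (0, 10): z = 10

The largest value is z = 24, attained at (8, 0).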